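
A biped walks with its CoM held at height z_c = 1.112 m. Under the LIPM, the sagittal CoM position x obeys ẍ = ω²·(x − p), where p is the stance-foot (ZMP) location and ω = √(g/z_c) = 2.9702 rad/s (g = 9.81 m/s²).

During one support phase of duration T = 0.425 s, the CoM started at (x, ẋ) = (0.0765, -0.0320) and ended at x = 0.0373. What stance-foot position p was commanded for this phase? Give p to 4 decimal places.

ωT = 2.9702·0.425 = 1.262335; cosh(ωT) = 1.908328, sinh(ωT) = 1.625335
x(T) = p + (x₀−p)·cosh(ωT) + (ẋ₀/ω)·sinh(ωT) ⇒ p·(1 − cosh) = x(T) − x₀·cosh − (ẋ₀/ω)·sinh
numerator   = 0.0373 − (0.0765)·1.908328 − (-0.0320/2.9702)·1.625335 = -0.091176
denominator = 1 − 1.908328 = -0.908328
p = -0.091176 / -0.908328 = 0.1004

p = 0.1004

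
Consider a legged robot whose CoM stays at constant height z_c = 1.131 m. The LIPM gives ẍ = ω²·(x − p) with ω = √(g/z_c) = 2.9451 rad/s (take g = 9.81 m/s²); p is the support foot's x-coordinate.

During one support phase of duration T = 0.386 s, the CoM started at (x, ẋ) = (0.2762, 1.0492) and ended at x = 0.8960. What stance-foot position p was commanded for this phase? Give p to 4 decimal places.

ωT = 2.9451·0.386 = 1.136809; cosh(ωT) = 1.718823, sinh(ωT) = 1.397982
x(T) = p + (x₀−p)·cosh(ωT) + (ẋ₀/ω)·sinh(ωT) ⇒ p·(1 − cosh) = x(T) − x₀·cosh − (ẋ₀/ω)·sinh
numerator   = 0.8960 − (0.2762)·1.718823 − (1.0492/2.9451)·1.397982 = -0.076774
denominator = 1 − 1.718823 = -0.718823
p = -0.076774 / -0.718823 = 0.1068

p = 0.1068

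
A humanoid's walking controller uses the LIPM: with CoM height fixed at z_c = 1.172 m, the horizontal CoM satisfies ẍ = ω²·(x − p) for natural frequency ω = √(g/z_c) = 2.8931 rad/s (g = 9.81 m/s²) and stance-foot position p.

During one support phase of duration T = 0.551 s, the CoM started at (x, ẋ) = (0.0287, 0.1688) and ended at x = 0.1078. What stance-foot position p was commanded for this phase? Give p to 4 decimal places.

ωT = 2.8931·0.551 = 1.594098; cosh(ωT) = 2.563489, sinh(ωT) = 2.360397
x(T) = p + (x₀−p)·cosh(ωT) + (ẋ₀/ω)·sinh(ωT) ⇒ p·(1 − cosh) = x(T) − x₀·cosh − (ẋ₀/ω)·sinh
numerator   = 0.1078 − (0.0287)·2.563489 − (0.1688/2.8931)·2.360397 = -0.103491
denominator = 1 − 2.563489 = -1.563489
p = -0.103491 / -1.563489 = 0.0662

p = 0.0662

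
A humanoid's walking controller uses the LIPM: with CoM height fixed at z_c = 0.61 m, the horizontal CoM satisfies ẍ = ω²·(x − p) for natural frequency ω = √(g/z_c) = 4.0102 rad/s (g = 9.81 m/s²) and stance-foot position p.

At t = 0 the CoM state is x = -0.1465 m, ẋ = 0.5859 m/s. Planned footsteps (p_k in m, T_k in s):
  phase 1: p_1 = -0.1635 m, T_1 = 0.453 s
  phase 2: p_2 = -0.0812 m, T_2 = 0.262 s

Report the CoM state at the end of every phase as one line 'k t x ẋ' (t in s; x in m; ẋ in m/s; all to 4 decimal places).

1 0.4530 0.3276 2.0537
2 0.7150 1.2175 5.3529

phase 1: p=-0.1635, T=0.453, ωT=1.816621, cosh=3.156805, sinh=2.994231; start (x,ẋ)=(-0.146500, 0.585900) → end (x,ẋ)=(0.327630, 2.053699)
phase 2: p=-0.0812, T=0.262, ωT=1.050672, cosh=1.604638, sinh=1.254935; start (x,ẋ)=(0.327630, 2.053699) → end (x,ẋ)=(1.217500, 5.352898)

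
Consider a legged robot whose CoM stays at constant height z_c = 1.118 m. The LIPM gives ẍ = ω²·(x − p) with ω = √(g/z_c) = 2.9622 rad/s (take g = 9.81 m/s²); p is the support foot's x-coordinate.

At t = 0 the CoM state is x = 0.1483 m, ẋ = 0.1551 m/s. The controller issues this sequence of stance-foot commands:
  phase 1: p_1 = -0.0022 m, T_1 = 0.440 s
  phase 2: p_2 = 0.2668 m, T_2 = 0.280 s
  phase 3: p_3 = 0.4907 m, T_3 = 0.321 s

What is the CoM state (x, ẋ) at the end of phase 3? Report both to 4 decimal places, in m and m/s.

phase 1: p=-0.0022, T=0.440, ωT=1.303368, cosh=1.976646, sinh=1.705030; start (x,ẋ)=(0.148300, 0.155100) → end (x,ẋ)=(0.384560, 1.066699)
phase 2: p=0.2668, T=0.280, ωT=0.829416, cosh=1.364142, sinh=0.927838; start (x,ẋ)=(0.384560, 1.066699) → end (x,ẋ)=(0.761559, 1.778786)
phase 3: p=0.4907, T=0.321, ωT=0.950866, cosh=1.487178, sinh=1.100772; start (x,ẋ)=(0.761559, 1.778786) → end (x,ẋ)=(1.554524, 3.528564)

x = 1.5545, ẋ = 3.5286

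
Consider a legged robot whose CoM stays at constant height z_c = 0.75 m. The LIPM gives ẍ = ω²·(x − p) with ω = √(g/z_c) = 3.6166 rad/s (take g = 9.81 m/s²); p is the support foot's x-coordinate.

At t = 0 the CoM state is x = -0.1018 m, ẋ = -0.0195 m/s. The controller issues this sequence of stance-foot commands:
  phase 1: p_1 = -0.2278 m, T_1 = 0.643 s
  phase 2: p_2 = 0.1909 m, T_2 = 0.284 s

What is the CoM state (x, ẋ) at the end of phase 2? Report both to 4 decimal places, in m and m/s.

x = 1.2568, ẋ = 4.3805

phase 1: p=-0.2278, T=0.643, ωT=2.325474, cosh=5.164632, sinh=5.066895; start (x,ẋ)=(-0.101800, -0.019500) → end (x,ẋ)=(0.395624, 2.208231)
phase 2: p=0.1909, T=0.284, ωT=1.027114, cosh=1.575517, sinh=1.217478; start (x,ẋ)=(0.395624, 2.208231) → end (x,ẋ)=(1.256816, 4.380531)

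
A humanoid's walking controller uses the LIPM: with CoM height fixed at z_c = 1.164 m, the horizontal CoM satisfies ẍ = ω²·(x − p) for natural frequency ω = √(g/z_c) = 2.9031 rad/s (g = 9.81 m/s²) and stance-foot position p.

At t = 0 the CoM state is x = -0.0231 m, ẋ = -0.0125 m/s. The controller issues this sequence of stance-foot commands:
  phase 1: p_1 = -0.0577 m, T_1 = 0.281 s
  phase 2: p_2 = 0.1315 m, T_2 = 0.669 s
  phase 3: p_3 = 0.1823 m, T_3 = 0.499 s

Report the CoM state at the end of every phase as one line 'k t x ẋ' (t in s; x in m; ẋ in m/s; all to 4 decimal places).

1 0.2810 -0.0148 0.0744
2 0.9500 -0.3017 -1.1861
3 1.4490 -1.7266 -5.4903

phase 1: p=-0.0577, T=0.281, ωT=0.815771, cosh=1.351608, sinh=0.909310; start (x,ẋ)=(-0.023100, -0.012500) → end (x,ẋ)=(-0.014850, 0.074443)
phase 2: p=0.1315, T=0.669, ωT=1.942174, cosh=3.558643, sinh=3.415252; start (x,ẋ)=(-0.014850, 0.074443) → end (x,ẋ)=(-0.301731, -1.186115)
phase 3: p=0.1823, T=0.499, ωT=1.448647, cosh=2.246119, sinh=2.011231; start (x,ẋ)=(-0.301731, -1.186115) → end (x,ẋ)=(-1.726616, -5.490316)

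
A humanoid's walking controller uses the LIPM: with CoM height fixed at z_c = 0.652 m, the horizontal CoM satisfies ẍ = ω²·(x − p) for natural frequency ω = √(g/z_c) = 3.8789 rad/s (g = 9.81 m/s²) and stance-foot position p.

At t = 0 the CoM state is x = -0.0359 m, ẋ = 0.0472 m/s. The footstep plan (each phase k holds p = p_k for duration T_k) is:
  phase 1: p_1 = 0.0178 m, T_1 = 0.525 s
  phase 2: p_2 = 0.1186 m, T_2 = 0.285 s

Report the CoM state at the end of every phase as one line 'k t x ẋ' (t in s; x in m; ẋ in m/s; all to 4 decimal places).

1 0.5250 -0.1456 -0.6006
2 0.8100 -0.5324 -2.3848

phase 1: p=0.0178, T=0.525, ωT=2.036423, cosh=3.896820, sinh=3.766325; start (x,ẋ)=(-0.035900, 0.047200) → end (x,ẋ)=(-0.145629, -0.600584)
phase 2: p=0.1186, T=0.285, ωT=1.105486, cosh=1.675872, sinh=1.344822; start (x,ẋ)=(-0.145629, -0.600584) → end (x,ẋ)=(-0.532438, -2.384834)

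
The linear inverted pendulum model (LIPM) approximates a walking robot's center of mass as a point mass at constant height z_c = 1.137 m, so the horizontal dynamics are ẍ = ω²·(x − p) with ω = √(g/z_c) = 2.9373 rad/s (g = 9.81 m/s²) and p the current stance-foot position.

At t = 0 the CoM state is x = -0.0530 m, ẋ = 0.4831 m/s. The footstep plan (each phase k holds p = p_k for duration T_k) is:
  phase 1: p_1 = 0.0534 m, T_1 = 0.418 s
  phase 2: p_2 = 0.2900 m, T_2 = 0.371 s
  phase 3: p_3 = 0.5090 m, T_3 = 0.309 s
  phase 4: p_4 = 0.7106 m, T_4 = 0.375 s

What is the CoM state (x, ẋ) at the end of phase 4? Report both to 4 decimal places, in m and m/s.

phase 1: p=0.0534, T=0.418, ωT=1.227791, cosh=1.853310, sinh=1.560371; start (x,ẋ)=(-0.053000, 0.483100) → end (x,ẋ)=(0.112843, 0.407673)
phase 2: p=0.2900, T=0.371, ωT=1.089738, cosh=1.654900, sinh=1.318596; start (x,ẋ)=(0.112843, 0.407673) → end (x,ẋ)=(0.179834, -0.011489)
phase 3: p=0.5090, T=0.309, ωT=0.907626, cosh=1.440956, sinh=1.037475; start (x,ẋ)=(0.179834, -0.011489) → end (x,ẋ)=(0.030628, -1.019649)
phase 4: p=0.7106, T=0.375, ωT=1.101487, cosh=1.670507, sinh=1.338131; start (x,ẋ)=(0.030628, -1.019649) → end (x,ẋ)=(-0.889815, -4.375955)

x = -0.8898, ẋ = -4.3760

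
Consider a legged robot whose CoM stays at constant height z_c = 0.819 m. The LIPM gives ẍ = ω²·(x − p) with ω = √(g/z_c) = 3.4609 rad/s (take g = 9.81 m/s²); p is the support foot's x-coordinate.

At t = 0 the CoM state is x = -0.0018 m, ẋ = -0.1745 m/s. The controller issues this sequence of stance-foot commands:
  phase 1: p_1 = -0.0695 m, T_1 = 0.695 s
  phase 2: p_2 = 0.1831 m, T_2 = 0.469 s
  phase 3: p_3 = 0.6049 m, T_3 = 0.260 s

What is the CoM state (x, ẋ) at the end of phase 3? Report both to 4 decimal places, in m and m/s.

x = -0.3901, ẋ = -2.7828

phase 1: p=-0.0695, T=0.695, ωT=2.405326, cosh=5.586137, sinh=5.495900; start (x,ẋ)=(-0.001800, -0.174500) → end (x,ẋ)=(0.031576, 0.312925)
phase 2: p=0.1831, T=0.469, ωT=1.623162, cosh=2.633184, sinh=2.435910; start (x,ẋ)=(0.031576, 0.312925) → end (x,ẋ)=(0.004357, -0.453427)
phase 3: p=0.6049, T=0.260, ωT=0.899834, cosh=1.432916, sinh=1.026279; start (x,ẋ)=(0.004357, -0.453427) → end (x,ẋ)=(-0.390084, -2.782759)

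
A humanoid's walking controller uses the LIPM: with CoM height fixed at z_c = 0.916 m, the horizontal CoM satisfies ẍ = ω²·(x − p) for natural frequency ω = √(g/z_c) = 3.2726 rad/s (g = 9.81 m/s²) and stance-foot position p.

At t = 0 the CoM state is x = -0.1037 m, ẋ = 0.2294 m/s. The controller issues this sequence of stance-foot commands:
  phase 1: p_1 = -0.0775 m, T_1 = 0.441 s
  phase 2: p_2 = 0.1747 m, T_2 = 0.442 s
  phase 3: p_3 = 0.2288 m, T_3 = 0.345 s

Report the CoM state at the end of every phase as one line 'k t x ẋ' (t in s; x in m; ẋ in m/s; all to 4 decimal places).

1 0.4410 0.0041 0.3414
2 0.8830 0.0015 -0.3552
3 1.2280 -0.3098 -1.6368

phase 1: p=-0.0775, T=0.441, ωT=1.443217, cosh=2.235230, sinh=1.999064; start (x,ẋ)=(-0.103700, 0.229400) → end (x,ẋ)=(0.004066, 0.341358)
phase 2: p=0.1747, T=0.442, ωT=1.446489, cosh=2.241785, sinh=2.006389; start (x,ẋ)=(0.004066, 0.341358) → end (x,ẋ)=(0.001457, -0.355153)
phase 3: p=0.2288, T=0.345, ωT=1.129047, cosh=1.708024, sinh=1.384683; start (x,ẋ)=(0.001457, -0.355153) → end (x,ẋ)=(-0.309778, -1.636819)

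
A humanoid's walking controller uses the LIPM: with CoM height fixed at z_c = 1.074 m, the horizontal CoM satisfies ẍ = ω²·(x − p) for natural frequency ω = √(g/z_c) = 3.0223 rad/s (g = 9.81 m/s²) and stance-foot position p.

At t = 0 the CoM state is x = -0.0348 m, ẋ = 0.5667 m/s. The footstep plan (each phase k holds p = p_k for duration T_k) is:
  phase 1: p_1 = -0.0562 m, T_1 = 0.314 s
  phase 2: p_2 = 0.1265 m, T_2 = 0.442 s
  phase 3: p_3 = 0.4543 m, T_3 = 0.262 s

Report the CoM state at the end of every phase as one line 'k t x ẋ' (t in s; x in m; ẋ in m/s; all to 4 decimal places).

1 0.3140 0.1815 0.9126
2 0.7560 0.7728 2.1495
3 1.0180 1.5019 3.7037

phase 1: p=-0.0562, T=0.314, ωT=0.949002, cosh=1.485129, sinh=1.098002; start (x,ẋ)=(-0.034800, 0.566700) → end (x,ẋ)=(0.181464, 0.912638)
phase 2: p=0.1265, T=0.442, ωT=1.335857, cosh=2.033093, sinh=1.770160; start (x,ẋ)=(0.181464, 0.912638) → end (x,ẋ)=(0.772779, 2.149533)
phase 3: p=0.4543, T=0.262, ωT=0.791843, cosh=1.330235, sinh=0.877225; start (x,ẋ)=(0.772779, 2.149533) → end (x,ẋ)=(1.501855, 3.703746)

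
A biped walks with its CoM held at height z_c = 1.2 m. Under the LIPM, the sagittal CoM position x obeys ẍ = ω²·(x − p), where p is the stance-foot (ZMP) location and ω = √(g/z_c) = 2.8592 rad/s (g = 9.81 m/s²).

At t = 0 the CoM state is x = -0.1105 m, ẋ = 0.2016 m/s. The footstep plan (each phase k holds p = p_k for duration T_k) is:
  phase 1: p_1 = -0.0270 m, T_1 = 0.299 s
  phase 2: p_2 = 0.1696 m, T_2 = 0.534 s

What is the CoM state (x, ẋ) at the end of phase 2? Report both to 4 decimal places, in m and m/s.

phase 1: p=-0.0270, T=0.299, ωT=0.854901, cosh=1.388233, sinh=0.962908; start (x,ẋ)=(-0.110500, 0.201600) → end (x,ẋ)=(-0.075024, 0.049980)
phase 2: p=0.1696, T=0.534, ωT=1.526813, cosh=2.410354, sinh=2.193127; start (x,ẋ)=(-0.075024, 0.049980) → end (x,ẋ)=(-0.381693, -1.413464)

x = -0.3817, ẋ = -1.4135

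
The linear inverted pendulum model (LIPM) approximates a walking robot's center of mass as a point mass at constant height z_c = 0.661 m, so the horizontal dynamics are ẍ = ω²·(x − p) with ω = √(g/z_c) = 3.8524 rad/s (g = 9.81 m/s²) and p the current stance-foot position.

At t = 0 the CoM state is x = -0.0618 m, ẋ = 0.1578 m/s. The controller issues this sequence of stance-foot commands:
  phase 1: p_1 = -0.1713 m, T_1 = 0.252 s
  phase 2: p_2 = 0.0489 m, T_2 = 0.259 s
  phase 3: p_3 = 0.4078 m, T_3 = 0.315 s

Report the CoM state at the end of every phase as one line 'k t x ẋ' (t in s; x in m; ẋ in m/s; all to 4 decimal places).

1 0.2520 0.0403 0.7151
2 0.5110 0.2532 1.0628
3 0.8260 0.5478 1.0323

phase 1: p=-0.1713, T=0.252, ωT=0.970805, cosh=1.509423, sinh=1.130645; start (x,ẋ)=(-0.061800, 0.157800) → end (x,ẋ)=(0.040295, 0.715136)
phase 2: p=0.0489, T=0.259, ωT=0.997772, cosh=1.540466, sinh=1.171766; start (x,ẋ)=(0.040295, 0.715136) → end (x,ẋ)=(0.253163, 1.062797)
phase 3: p=0.4078, T=0.315, ωT=1.213506, cosh=1.831208, sinh=1.534054; start (x,ẋ)=(0.253163, 1.062797) → end (x,ẋ)=(0.547842, 1.032332)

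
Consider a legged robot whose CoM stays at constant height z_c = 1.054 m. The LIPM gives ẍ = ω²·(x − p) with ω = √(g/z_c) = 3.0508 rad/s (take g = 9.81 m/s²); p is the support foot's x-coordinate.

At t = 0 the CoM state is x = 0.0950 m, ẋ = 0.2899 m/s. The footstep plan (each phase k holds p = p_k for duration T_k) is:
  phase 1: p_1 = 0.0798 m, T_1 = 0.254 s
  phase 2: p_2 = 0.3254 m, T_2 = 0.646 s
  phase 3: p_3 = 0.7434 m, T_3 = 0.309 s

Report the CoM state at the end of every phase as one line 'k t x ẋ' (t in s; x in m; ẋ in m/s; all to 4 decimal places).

phase 1: p=0.0798, T=0.254, ωT=0.774903, cosh=1.315565, sinh=0.854817; start (x,ẋ)=(0.095000, 0.289900) → end (x,ẋ)=(0.181025, 0.421022)
phase 2: p=0.3254, T=0.646, ωT=1.970817, cosh=3.657939, sinh=3.518596; start (x,ẋ)=(0.181025, 0.421022) → end (x,ẋ)=(0.282864, -0.009726)
phase 3: p=0.7434, T=0.309, ωT=0.942697, cosh=1.478236, sinh=1.088660; start (x,ẋ)=(0.282864, -0.009726) → end (x,ẋ)=(0.059149, -1.543946)

1 0.2540 0.1810 0.4210
2 0.9000 0.2829 -0.0097
3 1.2090 0.0591 -1.5439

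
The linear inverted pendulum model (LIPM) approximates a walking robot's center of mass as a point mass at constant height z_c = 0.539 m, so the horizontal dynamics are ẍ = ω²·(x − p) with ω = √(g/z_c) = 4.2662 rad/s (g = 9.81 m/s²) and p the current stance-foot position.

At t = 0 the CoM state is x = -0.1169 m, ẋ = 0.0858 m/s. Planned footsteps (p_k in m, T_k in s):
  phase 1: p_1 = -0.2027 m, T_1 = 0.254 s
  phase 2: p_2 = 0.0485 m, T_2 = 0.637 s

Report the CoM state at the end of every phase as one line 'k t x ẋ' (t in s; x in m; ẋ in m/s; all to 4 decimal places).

phase 1: p=-0.2027, T=0.254, ωT=1.083615, cosh=1.646857, sinh=1.308487; start (x,ẋ)=(-0.116900, 0.085800) → end (x,ẋ)=(-0.035084, 0.620259)
phase 2: p=0.0485, T=0.637, ωT=2.717569, cosh=7.604752, sinh=7.538717; start (x,ẋ)=(-0.035084, 0.620259) → end (x,ẋ)=(0.508911, 2.028713)

1 0.2540 -0.0351 0.6203
2 0.8910 0.5089 2.0287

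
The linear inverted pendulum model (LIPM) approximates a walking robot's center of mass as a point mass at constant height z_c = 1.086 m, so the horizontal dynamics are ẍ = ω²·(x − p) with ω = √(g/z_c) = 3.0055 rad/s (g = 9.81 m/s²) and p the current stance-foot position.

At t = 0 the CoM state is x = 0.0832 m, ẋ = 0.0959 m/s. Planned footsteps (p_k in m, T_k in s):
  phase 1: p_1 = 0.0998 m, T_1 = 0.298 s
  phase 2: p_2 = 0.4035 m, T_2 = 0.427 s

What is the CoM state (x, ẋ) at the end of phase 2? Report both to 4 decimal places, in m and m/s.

phase 1: p=0.0998, T=0.298, ωT=0.895639, cosh=1.428623, sinh=1.020277; start (x,ẋ)=(0.083200, 0.095900) → end (x,ẋ)=(0.108640, 0.086102)
phase 2: p=0.4035, T=0.427, ωT=1.283349, cosh=1.942906, sinh=1.665798; start (x,ẋ)=(0.108640, 0.086102) → end (x,ẋ)=(-0.121663, -1.308945)

x = -0.1217, ẋ = -1.3089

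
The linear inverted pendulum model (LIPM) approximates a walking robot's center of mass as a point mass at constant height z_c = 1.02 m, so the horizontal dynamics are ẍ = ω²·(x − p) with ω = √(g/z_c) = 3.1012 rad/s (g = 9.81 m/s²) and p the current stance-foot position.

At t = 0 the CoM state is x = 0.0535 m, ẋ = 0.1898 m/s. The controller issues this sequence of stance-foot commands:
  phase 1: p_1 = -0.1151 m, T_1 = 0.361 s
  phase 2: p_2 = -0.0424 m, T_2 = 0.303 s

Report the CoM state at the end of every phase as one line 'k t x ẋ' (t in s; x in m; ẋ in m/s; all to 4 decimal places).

phase 1: p=-0.1151, T=0.361, ωT=1.119533, cosh=1.694928, sinh=1.368496; start (x,ẋ)=(0.053500, 0.189800) → end (x,ẋ)=(0.254420, 1.037232)
phase 2: p=-0.0424, T=0.303, ωT=0.939664, cosh=1.474940, sinh=1.084181; start (x,ẋ)=(0.254420, 1.037232) → end (x,ẋ)=(0.758008, 2.527840)

1 0.3610 0.2544 1.0372
2 0.6640 0.7580 2.5278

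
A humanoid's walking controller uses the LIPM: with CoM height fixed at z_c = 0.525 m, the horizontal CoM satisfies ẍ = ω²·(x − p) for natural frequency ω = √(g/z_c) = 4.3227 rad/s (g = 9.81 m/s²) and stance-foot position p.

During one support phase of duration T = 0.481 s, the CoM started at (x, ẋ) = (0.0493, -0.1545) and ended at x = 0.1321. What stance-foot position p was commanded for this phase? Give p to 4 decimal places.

p = -0.0237

ωT = 4.3227·0.481 = 2.079219; cosh(ωT) = 4.061623, sinh(ωT) = 3.936595
x(T) = p + (x₀−p)·cosh(ωT) + (ẋ₀/ω)·sinh(ωT) ⇒ p·(1 − cosh) = x(T) − x₀·cosh − (ẋ₀/ω)·sinh
numerator   = 0.1321 − (0.0493)·4.061623 − (-0.1545/4.3227)·3.936595 = 0.072562
denominator = 1 − 4.061623 = -3.061623
p = 0.072562 / -3.061623 = -0.0237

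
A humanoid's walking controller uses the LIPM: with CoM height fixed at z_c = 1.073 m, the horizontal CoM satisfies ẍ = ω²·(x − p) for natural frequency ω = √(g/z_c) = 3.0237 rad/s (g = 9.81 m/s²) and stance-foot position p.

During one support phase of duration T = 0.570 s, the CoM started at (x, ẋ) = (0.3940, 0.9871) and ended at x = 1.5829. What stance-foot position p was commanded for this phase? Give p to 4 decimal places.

p = 0.2336

ωT = 3.0237·0.570 = 1.723509; cosh(ωT) = 2.891299, sinh(ωT) = 2.712860
x(T) = p + (x₀−p)·cosh(ωT) + (ẋ₀/ω)·sinh(ωT) ⇒ p·(1 − cosh) = x(T) − x₀·cosh − (ẋ₀/ω)·sinh
numerator   = 1.5829 − (0.3940)·2.891299 − (0.9871/3.0237)·2.712860 = -0.441897
denominator = 1 − 2.891299 = -1.891299
p = -0.441897 / -1.891299 = 0.2336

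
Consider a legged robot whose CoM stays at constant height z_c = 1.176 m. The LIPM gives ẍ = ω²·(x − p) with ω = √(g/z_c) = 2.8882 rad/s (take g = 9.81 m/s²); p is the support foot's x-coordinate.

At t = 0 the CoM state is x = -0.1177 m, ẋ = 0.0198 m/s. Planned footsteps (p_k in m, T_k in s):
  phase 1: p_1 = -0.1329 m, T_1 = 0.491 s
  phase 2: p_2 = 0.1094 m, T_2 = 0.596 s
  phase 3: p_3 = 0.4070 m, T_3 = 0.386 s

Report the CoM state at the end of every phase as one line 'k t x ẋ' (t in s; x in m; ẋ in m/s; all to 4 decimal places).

phase 1: p=-0.1329, T=0.491, ωT=1.418106, cosh=2.185733, sinh=1.943560; start (x,ẋ)=(-0.117700, 0.019800) → end (x,ẋ)=(-0.086353, 0.128601)
phase 2: p=0.1094, T=0.596, ωT=1.721367, cosh=2.885495, sinh=2.706674; start (x,ẋ)=(-0.086353, 0.128601) → end (x,ẋ)=(-0.334925, -1.159203)
phase 3: p=0.4070, T=0.386, ωT=1.114845, cosh=1.688531, sinh=1.360565; start (x,ẋ)=(-0.334925, -1.159203) → end (x,ẋ)=(-1.391838, -4.872809)

1 0.4910 -0.0864 0.1286
2 1.0870 -0.3349 -1.1592
3 1.4730 -1.3918 -4.8728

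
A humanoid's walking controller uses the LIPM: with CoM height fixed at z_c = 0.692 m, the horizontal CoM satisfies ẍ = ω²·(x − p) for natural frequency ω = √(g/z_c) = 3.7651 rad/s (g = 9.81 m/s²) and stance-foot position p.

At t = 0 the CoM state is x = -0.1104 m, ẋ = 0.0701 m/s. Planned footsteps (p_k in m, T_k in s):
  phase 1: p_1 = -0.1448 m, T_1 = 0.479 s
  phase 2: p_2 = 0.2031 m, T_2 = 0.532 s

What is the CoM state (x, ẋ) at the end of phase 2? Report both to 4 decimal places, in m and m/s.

phase 1: p=-0.1448, T=0.479, ωT=1.803483, cosh=3.117739, sinh=2.953015; start (x,ẋ)=(-0.110400, 0.070100) → end (x,ẋ)=(0.017431, 0.601026)
phase 2: p=0.2031, T=0.532, ωT=2.003033, cosh=3.773214, sinh=3.638289; start (x,ẋ)=(0.017431, 0.601026) → end (x,ẋ)=(0.083313, -0.275596)

x = 0.0833, ẋ = -0.2756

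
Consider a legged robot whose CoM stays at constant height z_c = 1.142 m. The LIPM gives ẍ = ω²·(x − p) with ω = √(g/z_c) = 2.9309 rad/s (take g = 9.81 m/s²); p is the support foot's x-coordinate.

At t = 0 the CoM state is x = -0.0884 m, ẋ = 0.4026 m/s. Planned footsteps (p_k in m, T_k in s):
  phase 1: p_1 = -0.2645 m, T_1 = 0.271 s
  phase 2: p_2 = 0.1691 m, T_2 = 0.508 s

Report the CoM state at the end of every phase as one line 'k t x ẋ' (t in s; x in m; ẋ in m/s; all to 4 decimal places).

phase 1: p=-0.2645, T=0.271, ωT=0.794274, cosh=1.332371, sinh=0.880462; start (x,ẋ)=(-0.088400, 0.402600) → end (x,ẋ)=(0.091074, 0.990847)
phase 2: p=0.1691, T=0.508, ωT=1.488897, cosh=2.328913, sinh=2.103292; start (x,ẋ)=(0.091074, 0.990847) → end (x,ẋ)=(0.698443, 1.826605)

1 0.2710 0.0911 0.9908
2 0.7790 0.6984 1.8266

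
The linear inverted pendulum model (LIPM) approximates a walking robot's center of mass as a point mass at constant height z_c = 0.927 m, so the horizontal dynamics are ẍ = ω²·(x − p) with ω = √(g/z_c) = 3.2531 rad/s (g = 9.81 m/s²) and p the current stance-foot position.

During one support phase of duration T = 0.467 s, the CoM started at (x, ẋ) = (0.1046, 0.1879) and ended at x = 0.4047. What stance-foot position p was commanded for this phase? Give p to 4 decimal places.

p = -0.0206

ωT = 3.2531·0.467 = 1.519198; cosh(ωT) = 2.393723, sinh(ωT) = 2.174835
x(T) = p + (x₀−p)·cosh(ωT) + (ẋ₀/ω)·sinh(ωT) ⇒ p·(1 − cosh) = x(T) − x₀·cosh − (ẋ₀/ω)·sinh
numerator   = 0.4047 − (0.1046)·2.393723 − (0.1879/3.2531)·2.174835 = 0.028697
denominator = 1 − 2.393723 = -1.393723
p = 0.028697 / -1.393723 = -0.0206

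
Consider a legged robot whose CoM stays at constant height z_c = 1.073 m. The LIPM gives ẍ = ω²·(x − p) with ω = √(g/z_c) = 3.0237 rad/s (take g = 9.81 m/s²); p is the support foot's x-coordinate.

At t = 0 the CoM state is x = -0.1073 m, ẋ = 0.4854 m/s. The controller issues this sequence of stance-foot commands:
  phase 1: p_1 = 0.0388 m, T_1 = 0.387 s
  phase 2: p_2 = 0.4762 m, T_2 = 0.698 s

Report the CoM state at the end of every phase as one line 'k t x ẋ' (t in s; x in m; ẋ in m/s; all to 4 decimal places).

1 0.3870 0.0145 0.2142
2 1.0850 -1.1690 -4.7796

phase 1: p=0.0388, T=0.387, ωT=1.170172, cosh=1.766430, sinh=1.456116; start (x,ẋ)=(-0.107300, 0.485400) → end (x,ẋ)=(0.014478, 0.214167)
phase 2: p=0.4762, T=0.698, ωT=2.110543, cosh=4.186945, sinh=4.065773; start (x,ẋ)=(0.014478, 0.214167) → end (x,ẋ)=(-1.169030, -4.779560)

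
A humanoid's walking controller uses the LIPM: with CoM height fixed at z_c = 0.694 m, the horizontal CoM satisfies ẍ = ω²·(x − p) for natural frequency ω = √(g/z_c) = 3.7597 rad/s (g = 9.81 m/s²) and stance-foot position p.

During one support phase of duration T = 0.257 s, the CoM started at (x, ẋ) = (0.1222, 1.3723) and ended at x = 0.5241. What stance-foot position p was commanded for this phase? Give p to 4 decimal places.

ωT = 3.7597·0.257 = 0.966243; cosh(ωT) = 1.504281, sinh(ωT) = 1.123771
x(T) = p + (x₀−p)·cosh(ωT) + (ẋ₀/ω)·sinh(ωT) ⇒ p·(1 − cosh) = x(T) − x₀·cosh − (ẋ₀/ω)·sinh
numerator   = 0.5241 − (0.1222)·1.504281 − (1.3723/3.7597)·1.123771 = -0.069902
denominator = 1 − 1.504281 = -0.504281
p = -0.069902 / -0.504281 = 0.1386

p = 0.1386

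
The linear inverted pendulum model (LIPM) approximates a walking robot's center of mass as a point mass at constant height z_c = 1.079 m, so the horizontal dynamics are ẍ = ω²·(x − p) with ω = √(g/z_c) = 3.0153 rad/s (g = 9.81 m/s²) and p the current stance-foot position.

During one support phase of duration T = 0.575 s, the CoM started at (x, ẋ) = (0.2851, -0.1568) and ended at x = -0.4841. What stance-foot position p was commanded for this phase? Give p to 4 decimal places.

p = 0.6115

ωT = 3.0153·0.575 = 1.733797; cosh(ωT) = 2.919364, sinh(ωT) = 2.742751
x(T) = p + (x₀−p)·cosh(ωT) + (ẋ₀/ω)·sinh(ωT) ⇒ p·(1 − cosh) = x(T) − x₀·cosh − (ẋ₀/ω)·sinh
numerator   = -0.4841 − (0.2851)·2.919364 − (-0.1568/3.0153)·2.742751 = -1.173784
denominator = 1 − 2.919364 = -1.919364
p = -1.173784 / -1.919364 = 0.6115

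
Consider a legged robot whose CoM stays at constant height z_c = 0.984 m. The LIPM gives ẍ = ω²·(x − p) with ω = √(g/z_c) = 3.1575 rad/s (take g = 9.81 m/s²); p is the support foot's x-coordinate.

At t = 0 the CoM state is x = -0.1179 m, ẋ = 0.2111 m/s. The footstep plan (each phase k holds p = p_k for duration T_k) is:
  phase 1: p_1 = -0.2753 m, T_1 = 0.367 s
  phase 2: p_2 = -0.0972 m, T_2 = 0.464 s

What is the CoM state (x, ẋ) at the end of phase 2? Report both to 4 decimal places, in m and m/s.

x = 1.0463, ẋ = 3.7197

phase 1: p=-0.2753, T=0.367, ωT=1.158802, cosh=1.749989, sinh=1.436127; start (x,ẋ)=(-0.117900, 0.211100) → end (x,ẋ)=(0.096163, 1.083164)
phase 2: p=-0.0972, T=0.464, ωT=1.465080, cosh=2.279474, sinh=2.048415; start (x,ẋ)=(0.096163, 1.083164) → end (x,ẋ)=(1.046264, 3.719691)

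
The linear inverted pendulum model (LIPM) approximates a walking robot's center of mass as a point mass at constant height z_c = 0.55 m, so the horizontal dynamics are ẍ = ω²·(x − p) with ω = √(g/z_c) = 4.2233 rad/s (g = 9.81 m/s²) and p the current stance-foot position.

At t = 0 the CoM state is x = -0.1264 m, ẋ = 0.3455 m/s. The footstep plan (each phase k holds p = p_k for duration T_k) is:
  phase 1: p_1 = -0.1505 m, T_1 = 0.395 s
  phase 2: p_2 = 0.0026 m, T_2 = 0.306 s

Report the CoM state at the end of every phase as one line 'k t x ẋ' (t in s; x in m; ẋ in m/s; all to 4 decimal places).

1 0.3950 0.1249 1.2089
2 0.7010 0.7238 3.2360

phase 1: p=-0.1505, T=0.395, ωT=1.668204, cosh=2.745609, sinh=2.557024; start (x,ẋ)=(-0.126400, 0.345500) → end (x,ẋ)=(0.124854, 1.208866)
phase 2: p=0.0026, T=0.306, ωT=1.292330, cosh=1.957945, sinh=1.683315; start (x,ẋ)=(0.124854, 1.208866) → end (x,ẋ)=(0.723795, 3.236017)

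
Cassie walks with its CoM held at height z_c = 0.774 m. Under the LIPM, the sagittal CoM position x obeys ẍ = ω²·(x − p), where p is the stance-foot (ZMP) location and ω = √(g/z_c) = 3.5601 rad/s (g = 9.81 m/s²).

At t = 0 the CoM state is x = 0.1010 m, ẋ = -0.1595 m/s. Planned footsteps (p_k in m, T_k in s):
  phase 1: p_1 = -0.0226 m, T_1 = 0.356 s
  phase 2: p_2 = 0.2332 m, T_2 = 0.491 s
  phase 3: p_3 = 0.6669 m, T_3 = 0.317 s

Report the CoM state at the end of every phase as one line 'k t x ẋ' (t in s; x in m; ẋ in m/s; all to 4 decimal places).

1 0.3560 0.1410 0.4138
2 0.8470 0.2841 0.3105
3 1.1640 0.1341 -1.3555

phase 1: p=-0.0226, T=0.356, ωT=1.267396, cosh=1.916577, sinh=1.635013; start (x,ẋ)=(0.101000, -0.159500) → end (x,ẋ)=(0.141037, 0.413758)
phase 2: p=0.2332, T=0.491, ωT=1.748009, cosh=2.958639, sinh=2.784518; start (x,ẋ)=(0.141037, 0.413758) → end (x,ẋ)=(0.284142, 0.310533)
phase 3: p=0.6669, T=0.317, ωT=1.128552, cosh=1.707339, sinh=1.383837; start (x,ẋ)=(0.284142, 0.310533) → end (x,ẋ)=(0.134109, -1.355510)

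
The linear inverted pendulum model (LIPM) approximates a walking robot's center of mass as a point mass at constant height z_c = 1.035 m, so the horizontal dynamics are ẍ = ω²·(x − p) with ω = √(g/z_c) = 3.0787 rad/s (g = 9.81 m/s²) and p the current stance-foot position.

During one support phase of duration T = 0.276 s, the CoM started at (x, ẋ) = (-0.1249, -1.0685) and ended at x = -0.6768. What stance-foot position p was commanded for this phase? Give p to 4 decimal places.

p = 0.4496

ωT = 3.0787·0.276 = 0.849721; cosh(ωT) = 1.383264, sinh(ωT) = 0.955730
x(T) = p + (x₀−p)·cosh(ωT) + (ẋ₀/ω)·sinh(ωT) ⇒ p·(1 − cosh) = x(T) − x₀·cosh − (ẋ₀/ω)·sinh
numerator   = -0.6768 − (-0.1249)·1.383264 − (-1.0685/3.0787)·0.955730 = -0.172333
denominator = 1 − 1.383264 = -0.383264
p = -0.172333 / -0.383264 = 0.4496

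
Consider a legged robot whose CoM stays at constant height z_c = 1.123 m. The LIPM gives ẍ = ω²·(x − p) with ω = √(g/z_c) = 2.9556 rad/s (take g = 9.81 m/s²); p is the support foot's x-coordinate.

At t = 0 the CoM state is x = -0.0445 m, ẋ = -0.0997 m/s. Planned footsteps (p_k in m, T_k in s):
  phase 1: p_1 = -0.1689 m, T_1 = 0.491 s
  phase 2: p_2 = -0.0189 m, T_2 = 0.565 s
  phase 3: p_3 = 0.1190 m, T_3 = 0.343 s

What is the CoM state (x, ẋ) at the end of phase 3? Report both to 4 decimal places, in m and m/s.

phase 1: p=-0.1689, T=0.491, ωT=1.451200, cosh=2.251260, sinh=2.016971; start (x,ẋ)=(-0.044500, -0.099700) → end (x,ẋ)=(0.043119, 0.517143)
phase 2: p=-0.0189, T=0.565, ωT=1.669914, cosh=2.749987, sinh=2.561724; start (x,ẋ)=(0.043119, 0.517143) → end (x,ẋ)=(0.599878, 1.891709)
phase 3: p=0.1190, T=0.343, ωT=1.013771, cosh=1.559411, sinh=1.196563; start (x,ẋ)=(0.599878, 1.891709) → end (x,ẋ)=(1.634737, 4.650605)

x = 1.6347, ẋ = 4.6506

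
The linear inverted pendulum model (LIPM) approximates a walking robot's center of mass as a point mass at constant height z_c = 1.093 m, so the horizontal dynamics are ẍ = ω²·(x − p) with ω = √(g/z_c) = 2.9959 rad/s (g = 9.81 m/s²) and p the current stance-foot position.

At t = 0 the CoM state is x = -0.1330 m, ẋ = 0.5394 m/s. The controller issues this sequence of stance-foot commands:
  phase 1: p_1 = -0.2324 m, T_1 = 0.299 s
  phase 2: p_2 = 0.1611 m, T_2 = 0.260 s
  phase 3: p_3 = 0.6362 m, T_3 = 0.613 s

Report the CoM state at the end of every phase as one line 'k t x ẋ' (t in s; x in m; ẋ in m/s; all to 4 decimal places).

1 0.2990 0.0934 1.0746
2 0.5590 0.3802 1.2428
3 1.1720 1.0812 1.6534

phase 1: p=-0.2324, T=0.299, ωT=0.895774, cosh=1.428761, sinh=1.020470; start (x,ẋ)=(-0.133000, 0.539400) → end (x,ẋ)=(0.093350, 1.074562)
phase 2: p=0.1611, T=0.260, ωT=0.778934, cosh=1.319021, sinh=0.860127; start (x,ẋ)=(0.093350, 1.074562) → end (x,ẋ)=(0.380245, 1.242790)
phase 3: p=0.6362, T=0.613, ωT=1.836487, cosh=3.216916, sinh=3.057540; start (x,ẋ)=(0.380245, 1.242790) → end (x,ẋ)=(1.081174, 1.653380)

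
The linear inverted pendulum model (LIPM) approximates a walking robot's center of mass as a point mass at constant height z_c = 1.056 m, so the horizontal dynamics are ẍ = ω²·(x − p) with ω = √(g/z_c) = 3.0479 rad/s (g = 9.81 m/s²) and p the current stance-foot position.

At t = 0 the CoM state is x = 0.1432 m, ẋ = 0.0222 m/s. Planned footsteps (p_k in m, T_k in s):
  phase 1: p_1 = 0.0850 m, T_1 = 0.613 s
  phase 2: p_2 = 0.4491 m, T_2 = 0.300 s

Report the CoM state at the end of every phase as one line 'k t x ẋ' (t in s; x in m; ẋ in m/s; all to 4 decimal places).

phase 1: p=0.0850, T=0.613, ωT=1.868363, cosh=3.316029, sinh=3.161653; start (x,ẋ)=(0.143200, 0.022200) → end (x,ẋ)=(0.301021, 0.634454)
phase 2: p=0.4491, T=0.300, ωT=0.914370, cosh=1.447986, sinh=1.047217; start (x,ẋ)=(0.301021, 0.634454) → end (x,ẋ)=(0.452674, 0.446042)

1 0.6130 0.3010 0.6345
2 0.9130 0.4527 0.4460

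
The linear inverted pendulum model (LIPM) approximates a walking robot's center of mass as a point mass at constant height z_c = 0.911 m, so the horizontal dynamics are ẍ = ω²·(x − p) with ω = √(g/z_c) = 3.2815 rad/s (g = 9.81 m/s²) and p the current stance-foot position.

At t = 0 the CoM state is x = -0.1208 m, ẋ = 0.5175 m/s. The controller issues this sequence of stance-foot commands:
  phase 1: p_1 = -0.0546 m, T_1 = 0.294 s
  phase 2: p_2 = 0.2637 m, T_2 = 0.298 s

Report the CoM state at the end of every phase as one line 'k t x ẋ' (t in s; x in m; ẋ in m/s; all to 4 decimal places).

phase 1: p=-0.0546, T=0.294, ωT=0.964761, cosh=1.502617, sinh=1.121543; start (x,ẋ)=(-0.120800, 0.517500) → end (x,ẋ)=(0.022797, 0.533966)
phase 2: p=0.2637, T=0.298, ωT=0.977887, cosh=1.517469, sinh=1.141364; start (x,ẋ)=(0.022797, 0.533966) → end (x,ẋ)=(0.083859, -0.092000)

1 0.2940 0.0228 0.5340
2 0.5920 0.0839 -0.0920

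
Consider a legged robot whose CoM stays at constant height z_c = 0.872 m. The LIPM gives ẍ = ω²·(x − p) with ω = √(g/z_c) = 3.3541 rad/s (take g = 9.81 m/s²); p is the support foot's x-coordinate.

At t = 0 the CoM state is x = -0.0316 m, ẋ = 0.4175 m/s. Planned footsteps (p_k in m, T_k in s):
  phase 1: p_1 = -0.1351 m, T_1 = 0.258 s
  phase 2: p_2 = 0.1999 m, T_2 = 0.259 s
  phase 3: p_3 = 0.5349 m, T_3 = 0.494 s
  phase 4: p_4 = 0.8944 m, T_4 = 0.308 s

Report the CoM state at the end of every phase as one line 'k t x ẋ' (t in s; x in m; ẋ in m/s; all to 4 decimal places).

1 0.2580 0.1313 0.9232
2 0.5170 0.3741 1.0680
3 1.0110 0.9023 1.5389
4 1.3190 1.4698 2.4684

phase 1: p=-0.1351, T=0.258, ωT=0.865358, cosh=1.398378, sinh=0.977478; start (x,ẋ)=(-0.031600, 0.417500) → end (x,ẋ)=(0.131303, 0.923154)
phase 2: p=0.1999, T=0.259, ωT=0.868712, cosh=1.401665, sinh=0.982173; start (x,ẋ)=(0.131303, 0.923154) → end (x,ẋ)=(0.374075, 1.067973)
phase 3: p=0.5349, T=0.494, ωT=1.656925, cosh=2.716945, sinh=2.526220; start (x,ẋ)=(0.374075, 1.067973) → end (x,ẋ)=(0.902318, 1.538925)
phase 4: p=0.8944, T=0.308, ωT=1.033063, cosh=1.582787, sinh=1.226871; start (x,ẋ)=(0.902318, 1.538925) → end (x,ẋ)=(1.469844, 2.468371)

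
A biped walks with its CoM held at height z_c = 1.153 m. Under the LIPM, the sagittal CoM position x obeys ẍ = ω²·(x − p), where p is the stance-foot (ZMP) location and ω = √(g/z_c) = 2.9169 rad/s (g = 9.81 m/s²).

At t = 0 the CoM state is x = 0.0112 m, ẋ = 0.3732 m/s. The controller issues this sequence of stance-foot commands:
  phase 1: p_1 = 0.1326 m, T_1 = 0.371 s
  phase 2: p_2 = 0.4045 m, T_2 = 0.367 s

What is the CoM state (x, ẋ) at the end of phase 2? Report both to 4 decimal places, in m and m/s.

phase 1: p=0.1326, T=0.371, ωT=1.082170, cosh=1.644968, sinh=1.306108; start (x,ẋ)=(0.011200, 0.373200) → end (x,ẋ)=(0.100010, 0.151394)
phase 2: p=0.4045, T=0.367, ωT=1.070502, cosh=1.629840, sinh=1.287004; start (x,ẋ)=(0.100010, 0.151394) → end (x,ẋ)=(-0.024972, -0.896328)

x = -0.0250, ẋ = -0.8963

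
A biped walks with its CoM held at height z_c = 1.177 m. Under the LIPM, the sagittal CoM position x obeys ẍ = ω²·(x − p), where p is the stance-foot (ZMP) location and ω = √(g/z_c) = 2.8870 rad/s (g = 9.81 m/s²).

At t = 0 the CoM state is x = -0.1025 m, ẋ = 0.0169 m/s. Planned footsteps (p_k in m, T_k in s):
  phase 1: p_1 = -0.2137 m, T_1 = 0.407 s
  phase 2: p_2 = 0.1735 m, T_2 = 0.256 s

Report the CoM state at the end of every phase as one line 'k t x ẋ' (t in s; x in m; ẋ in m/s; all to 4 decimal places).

phase 1: p=-0.2137, T=0.407, ωT=1.175009, cosh=1.773494, sinh=1.464678; start (x,ẋ)=(-0.102500, 0.016900) → end (x,ẋ)=(-0.007913, 0.500184)
phase 2: p=0.1735, T=0.256, ωT=0.739072, cosh=1.285774, sinh=0.808217; start (x,ẋ)=(-0.007913, 0.500184) → end (x,ẋ)=(0.080270, 0.219827)

1 0.4070 -0.0079 0.5002
2 0.6630 0.0803 0.2198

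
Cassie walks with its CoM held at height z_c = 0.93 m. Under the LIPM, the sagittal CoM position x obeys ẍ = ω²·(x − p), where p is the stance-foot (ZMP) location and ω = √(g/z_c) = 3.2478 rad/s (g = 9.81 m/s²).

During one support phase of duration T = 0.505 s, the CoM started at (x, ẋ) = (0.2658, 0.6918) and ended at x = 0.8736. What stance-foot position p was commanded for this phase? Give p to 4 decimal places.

ωT = 3.2478·0.505 = 1.640139; cosh(ωT) = 2.674920, sinh(ωT) = 2.480967
x(T) = p + (x₀−p)·cosh(ωT) + (ẋ₀/ω)·sinh(ωT) ⇒ p·(1 − cosh) = x(T) − x₀·cosh − (ẋ₀/ω)·sinh
numerator   = 0.8736 − (0.2658)·2.674920 − (0.6918/3.2478)·2.480967 = -0.365854
denominator = 1 − 2.674920 = -1.674920
p = -0.365854 / -1.674920 = 0.2184

p = 0.2184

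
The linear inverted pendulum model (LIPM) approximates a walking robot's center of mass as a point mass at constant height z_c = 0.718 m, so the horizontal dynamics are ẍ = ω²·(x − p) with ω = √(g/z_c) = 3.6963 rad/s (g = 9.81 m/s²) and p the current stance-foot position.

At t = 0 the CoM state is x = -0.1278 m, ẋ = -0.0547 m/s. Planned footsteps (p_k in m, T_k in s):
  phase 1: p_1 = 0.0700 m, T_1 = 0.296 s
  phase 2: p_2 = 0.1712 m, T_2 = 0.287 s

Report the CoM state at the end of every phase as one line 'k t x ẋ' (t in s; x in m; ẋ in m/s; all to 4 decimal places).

1 0.2960 -0.2781 -1.0602
2 0.5830 -0.9202 -3.8262

phase 1: p=0.0700, T=0.296, ωT=1.094105, cosh=1.660674, sinh=1.325834; start (x,ẋ)=(-0.127800, -0.054700) → end (x,ẋ)=(-0.278102, -1.060194)
phase 2: p=0.1712, T=0.287, ωT=1.060838, cosh=1.617478, sinh=1.271313; start (x,ẋ)=(-0.278102, -1.060194) → end (x,ẋ)=(-0.920181, -3.826178)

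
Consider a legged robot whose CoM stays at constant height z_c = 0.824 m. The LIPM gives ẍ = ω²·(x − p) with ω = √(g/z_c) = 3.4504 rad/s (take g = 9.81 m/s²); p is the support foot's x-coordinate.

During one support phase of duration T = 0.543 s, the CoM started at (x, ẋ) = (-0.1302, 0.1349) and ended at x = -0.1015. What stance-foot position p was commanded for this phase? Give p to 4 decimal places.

ωT = 3.4504·0.543 = 1.873567; cosh(ωT) = 3.332529, sinh(ωT) = 3.178954
x(T) = p + (x₀−p)·cosh(ωT) + (ẋ₀/ω)·sinh(ωT) ⇒ p·(1 − cosh) = x(T) − x₀·cosh − (ẋ₀/ω)·sinh
numerator   = -0.1015 − (-0.1302)·3.332529 − (0.1349/3.4504)·3.178954 = 0.208108
denominator = 1 − 3.332529 = -2.332529
p = 0.208108 / -2.332529 = -0.0892

p = -0.0892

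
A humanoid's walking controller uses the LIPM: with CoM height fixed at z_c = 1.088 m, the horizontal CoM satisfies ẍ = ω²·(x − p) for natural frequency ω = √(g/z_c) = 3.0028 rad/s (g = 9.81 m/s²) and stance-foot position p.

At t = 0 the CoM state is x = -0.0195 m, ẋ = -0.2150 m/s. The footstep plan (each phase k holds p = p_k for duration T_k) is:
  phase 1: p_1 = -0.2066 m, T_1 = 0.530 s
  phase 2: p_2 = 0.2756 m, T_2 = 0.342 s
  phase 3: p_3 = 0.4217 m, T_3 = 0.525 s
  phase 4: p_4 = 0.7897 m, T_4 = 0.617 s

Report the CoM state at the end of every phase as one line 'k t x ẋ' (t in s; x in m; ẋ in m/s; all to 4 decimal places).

phase 1: p=-0.2066, T=0.530, ωT=1.591484, cosh=2.557327, sinh=2.353704; start (x,ẋ)=(-0.019500, -0.215000) → end (x,ẋ)=(0.103351, 0.772542)
phase 2: p=0.2756, T=0.342, ωT=1.026958, cosh=1.575326, sinh=1.217231; start (x,ẋ)=(0.103351, 0.772542) → end (x,ẋ)=(0.317414, 0.587418)
phase 3: p=0.4217, T=0.525, ωT=1.576470, cosh=2.522276, sinh=2.315572; start (x,ẋ)=(0.317414, 0.587418) → end (x,ẋ)=(0.611641, 0.756505)
phase 4: p=0.7897, T=0.617, ωT=1.852728, cosh=3.267000, sinh=3.110191; start (x,ẋ)=(0.611641, 0.756505) → end (x,ẋ)=(0.991542, 0.808558)

1 0.5300 0.1034 0.7725
2 0.8720 0.3174 0.5874
3 1.3970 0.6116 0.7565
4 2.0140 0.9915 0.8086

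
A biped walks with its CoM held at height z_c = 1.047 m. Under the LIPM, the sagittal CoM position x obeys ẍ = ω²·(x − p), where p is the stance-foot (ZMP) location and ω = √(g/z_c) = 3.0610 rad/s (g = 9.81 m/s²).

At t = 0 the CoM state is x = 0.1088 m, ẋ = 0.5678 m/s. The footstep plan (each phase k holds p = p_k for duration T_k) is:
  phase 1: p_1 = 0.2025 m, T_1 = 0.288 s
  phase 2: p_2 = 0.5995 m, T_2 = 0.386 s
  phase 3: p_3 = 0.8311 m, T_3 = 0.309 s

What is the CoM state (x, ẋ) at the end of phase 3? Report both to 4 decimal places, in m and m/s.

x = -0.2784, ẋ = -2.9340

phase 1: p=0.2025, T=0.288, ωT=0.881568, cosh=1.414408, sinh=1.000275; start (x,ẋ)=(0.108800, 0.567800) → end (x,ẋ)=(0.255516, 0.516206)
phase 2: p=0.5995, T=0.386, ωT=1.181546, cosh=1.783107, sinh=1.476303; start (x,ẋ)=(0.255516, 0.516206) → end (x,ẋ)=(0.235103, -0.634000)
phase 3: p=0.8311, T=0.309, ωT=0.945849, cosh=1.481674, sinh=1.093324; start (x,ẋ)=(0.235103, -0.634000) → end (x,ẋ)=(-0.278425, -2.933985)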